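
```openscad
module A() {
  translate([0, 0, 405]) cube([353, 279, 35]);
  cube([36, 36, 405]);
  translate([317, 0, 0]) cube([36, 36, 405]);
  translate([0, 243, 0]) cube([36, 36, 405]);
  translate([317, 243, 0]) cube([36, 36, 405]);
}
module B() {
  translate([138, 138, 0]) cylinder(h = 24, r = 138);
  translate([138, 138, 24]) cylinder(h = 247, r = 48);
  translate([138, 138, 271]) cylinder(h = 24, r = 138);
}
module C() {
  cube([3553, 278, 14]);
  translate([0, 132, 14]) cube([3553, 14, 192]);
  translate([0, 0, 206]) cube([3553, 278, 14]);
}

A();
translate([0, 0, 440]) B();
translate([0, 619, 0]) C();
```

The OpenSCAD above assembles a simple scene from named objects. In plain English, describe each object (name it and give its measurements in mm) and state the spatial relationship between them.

A is a simple wooden stool: a rectangular seat 353 mm (x) by 279 mm (y), 35 mm thick, top face at z = 440 mm, on four square legs, each 36×36 mm in cross-section. The legs rest on z = 0, each flush with a corner of the seat.

B is a spool: two coaxial disc flanges of radius 138 mm and thickness 24 mm, joined by a core cylinder of radius 48 mm and height 247 mm. The lower flange rests on z = 0 and the three cylinders share a vertical axis.

C is an I-beam lying along x, 3553 mm long. Overall section height 220 mm. Two flanges 278 mm wide (y) and 14 mm thick, one on the floor and one at the top; a web 14 mm thick runs between them, centred on the flange width.

The spool is on top of the stool. The I-beam is on the floor beside the stool on its +y side.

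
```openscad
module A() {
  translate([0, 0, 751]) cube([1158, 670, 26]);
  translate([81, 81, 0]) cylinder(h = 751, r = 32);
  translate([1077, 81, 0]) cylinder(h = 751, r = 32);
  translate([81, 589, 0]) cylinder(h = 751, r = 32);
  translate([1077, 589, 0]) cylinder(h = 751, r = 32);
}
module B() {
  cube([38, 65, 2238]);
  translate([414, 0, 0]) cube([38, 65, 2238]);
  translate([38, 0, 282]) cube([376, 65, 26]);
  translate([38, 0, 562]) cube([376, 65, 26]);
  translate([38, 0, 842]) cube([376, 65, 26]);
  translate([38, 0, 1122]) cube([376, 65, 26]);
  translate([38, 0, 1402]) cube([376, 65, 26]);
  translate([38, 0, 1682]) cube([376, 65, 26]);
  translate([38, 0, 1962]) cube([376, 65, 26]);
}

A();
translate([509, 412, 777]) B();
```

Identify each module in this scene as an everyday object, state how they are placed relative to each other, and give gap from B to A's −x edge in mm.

The ladder's min-x is at 509; the table's min-x is 0; gap = 509 mm.

A is a table. B is a ladder. The ladder is on top of the table. The gap from the ladder to the table's −x edge is 509 mm.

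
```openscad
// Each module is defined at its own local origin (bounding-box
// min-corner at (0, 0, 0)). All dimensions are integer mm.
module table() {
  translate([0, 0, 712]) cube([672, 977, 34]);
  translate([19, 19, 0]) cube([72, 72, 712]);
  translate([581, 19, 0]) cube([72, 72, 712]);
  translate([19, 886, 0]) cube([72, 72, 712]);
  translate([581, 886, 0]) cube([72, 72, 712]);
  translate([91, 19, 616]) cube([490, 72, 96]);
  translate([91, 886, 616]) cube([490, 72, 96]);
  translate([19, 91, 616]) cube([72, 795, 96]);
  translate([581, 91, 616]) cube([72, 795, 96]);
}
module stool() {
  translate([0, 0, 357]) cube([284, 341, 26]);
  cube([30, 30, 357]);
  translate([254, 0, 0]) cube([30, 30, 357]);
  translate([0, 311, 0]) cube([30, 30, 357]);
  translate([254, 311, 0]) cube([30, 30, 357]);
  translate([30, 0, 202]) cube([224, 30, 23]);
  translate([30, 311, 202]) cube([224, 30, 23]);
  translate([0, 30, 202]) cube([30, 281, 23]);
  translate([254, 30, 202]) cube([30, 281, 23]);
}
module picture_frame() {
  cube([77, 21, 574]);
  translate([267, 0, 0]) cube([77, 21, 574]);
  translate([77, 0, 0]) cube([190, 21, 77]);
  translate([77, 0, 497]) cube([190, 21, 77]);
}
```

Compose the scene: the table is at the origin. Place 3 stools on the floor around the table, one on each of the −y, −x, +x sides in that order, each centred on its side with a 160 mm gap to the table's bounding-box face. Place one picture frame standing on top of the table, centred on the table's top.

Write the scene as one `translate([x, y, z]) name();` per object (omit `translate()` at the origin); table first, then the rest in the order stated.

table();
translate([194, -501, 0]) stool();
translate([-444, 318, 0]) stool();
translate([832, 318, 0]) stool();
translate([164, 478, 746]) picture_frame();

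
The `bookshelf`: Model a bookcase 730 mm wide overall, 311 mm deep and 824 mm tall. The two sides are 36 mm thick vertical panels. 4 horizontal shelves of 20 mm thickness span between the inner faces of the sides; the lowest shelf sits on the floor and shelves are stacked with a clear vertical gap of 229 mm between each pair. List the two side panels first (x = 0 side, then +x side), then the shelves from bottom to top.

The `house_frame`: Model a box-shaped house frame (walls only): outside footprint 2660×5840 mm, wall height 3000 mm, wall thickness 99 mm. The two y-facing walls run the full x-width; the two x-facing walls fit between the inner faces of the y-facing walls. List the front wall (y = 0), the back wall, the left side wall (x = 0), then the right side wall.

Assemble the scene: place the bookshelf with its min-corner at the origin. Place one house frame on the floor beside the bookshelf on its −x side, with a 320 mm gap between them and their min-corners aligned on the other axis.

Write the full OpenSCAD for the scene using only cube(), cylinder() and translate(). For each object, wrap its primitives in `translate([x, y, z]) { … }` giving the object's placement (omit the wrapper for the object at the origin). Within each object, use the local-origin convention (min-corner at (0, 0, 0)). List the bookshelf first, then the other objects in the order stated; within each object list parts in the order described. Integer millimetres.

cube([36, 311, 824]);
translate([694, 0, 0]) cube([36, 311, 824]);
translate([36, 0, 0]) cube([658, 311, 20]);
translate([36, 0, 249]) cube([658, 311, 20]);
translate([36, 0, 498]) cube([658, 311, 20]);
translate([36, 0, 747]) cube([658, 311, 20]);
translate([-2980, 0, 0]) {
  cube([2660, 99, 3000]);
  translate([0, 5741, 0]) cube([2660, 99, 3000]);
  translate([0, 99, 0]) cube([99, 5642, 3000]);
  translate([2561, 99, 0]) cube([99, 5642, 3000]);
}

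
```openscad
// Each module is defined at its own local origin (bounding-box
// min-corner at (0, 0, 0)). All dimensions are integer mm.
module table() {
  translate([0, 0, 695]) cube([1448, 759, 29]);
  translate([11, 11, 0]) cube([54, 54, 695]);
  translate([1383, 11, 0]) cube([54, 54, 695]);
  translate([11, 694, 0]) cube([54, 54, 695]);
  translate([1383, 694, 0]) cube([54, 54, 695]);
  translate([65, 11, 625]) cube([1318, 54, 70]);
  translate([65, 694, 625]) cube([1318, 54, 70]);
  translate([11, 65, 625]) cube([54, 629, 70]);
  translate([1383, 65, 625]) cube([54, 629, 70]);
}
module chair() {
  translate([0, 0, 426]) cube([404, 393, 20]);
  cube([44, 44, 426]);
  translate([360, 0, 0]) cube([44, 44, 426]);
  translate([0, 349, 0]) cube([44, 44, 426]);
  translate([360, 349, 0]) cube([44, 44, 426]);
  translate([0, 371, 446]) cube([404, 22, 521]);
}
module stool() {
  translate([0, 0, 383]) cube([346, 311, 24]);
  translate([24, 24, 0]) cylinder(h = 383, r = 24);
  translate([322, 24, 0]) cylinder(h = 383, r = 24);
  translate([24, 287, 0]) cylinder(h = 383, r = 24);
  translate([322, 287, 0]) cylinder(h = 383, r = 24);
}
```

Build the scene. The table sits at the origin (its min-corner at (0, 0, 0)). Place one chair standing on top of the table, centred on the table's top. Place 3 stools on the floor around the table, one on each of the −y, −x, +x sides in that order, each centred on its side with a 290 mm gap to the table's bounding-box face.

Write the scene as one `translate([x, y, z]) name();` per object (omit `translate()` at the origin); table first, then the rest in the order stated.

table();
translate([522, 183, 724]) chair();
translate([551, -601, 0]) stool();
translate([-636, 224, 0]) stool();
translate([1738, 224, 0]) stool();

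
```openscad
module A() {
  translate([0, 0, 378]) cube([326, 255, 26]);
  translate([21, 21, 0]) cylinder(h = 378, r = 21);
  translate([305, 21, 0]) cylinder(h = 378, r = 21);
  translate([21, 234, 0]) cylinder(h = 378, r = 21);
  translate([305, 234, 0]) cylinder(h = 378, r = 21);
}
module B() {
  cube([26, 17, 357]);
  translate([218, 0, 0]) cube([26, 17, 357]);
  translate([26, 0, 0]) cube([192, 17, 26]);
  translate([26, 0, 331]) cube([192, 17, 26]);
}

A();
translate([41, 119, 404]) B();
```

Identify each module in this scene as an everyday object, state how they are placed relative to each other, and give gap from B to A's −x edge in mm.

A is a stool. B is a picture frame. The picture frame is on top of the stool, centred. The gap from the picture frame to the stool's −x edge is 41 mm.

The picture frame's min-x is at 41; the stool's min-x is 0; gap = 41 mm.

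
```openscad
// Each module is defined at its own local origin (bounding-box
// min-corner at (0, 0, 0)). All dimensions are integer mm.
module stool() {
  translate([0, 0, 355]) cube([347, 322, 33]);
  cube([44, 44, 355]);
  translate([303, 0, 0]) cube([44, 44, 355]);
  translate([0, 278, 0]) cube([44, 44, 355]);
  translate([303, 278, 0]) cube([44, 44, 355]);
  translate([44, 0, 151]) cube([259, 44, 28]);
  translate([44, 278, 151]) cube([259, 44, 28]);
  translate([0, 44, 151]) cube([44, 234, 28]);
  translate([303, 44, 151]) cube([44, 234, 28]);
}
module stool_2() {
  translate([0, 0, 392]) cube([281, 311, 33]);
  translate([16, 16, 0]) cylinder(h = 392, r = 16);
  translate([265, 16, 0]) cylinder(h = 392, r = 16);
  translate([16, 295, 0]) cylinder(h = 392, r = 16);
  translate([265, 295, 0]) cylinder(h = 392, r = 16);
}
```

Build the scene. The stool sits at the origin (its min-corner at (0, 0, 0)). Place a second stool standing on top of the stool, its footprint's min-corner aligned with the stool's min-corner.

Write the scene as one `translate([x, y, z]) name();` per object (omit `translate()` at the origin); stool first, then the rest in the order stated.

stool();
translate([0, 0, 388]) stool_2();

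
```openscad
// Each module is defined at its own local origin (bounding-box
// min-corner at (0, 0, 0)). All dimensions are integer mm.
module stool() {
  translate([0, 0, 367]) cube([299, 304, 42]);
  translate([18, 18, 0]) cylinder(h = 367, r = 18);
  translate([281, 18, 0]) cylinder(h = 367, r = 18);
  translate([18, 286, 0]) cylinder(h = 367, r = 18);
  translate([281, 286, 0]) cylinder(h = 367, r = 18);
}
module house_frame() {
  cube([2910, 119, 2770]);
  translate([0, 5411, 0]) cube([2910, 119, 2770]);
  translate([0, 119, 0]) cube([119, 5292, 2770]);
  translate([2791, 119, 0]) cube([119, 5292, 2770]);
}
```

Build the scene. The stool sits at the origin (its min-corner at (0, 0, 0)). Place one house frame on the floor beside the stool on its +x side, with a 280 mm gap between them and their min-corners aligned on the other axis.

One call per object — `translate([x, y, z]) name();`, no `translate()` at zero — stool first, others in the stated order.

stool();
translate([579, 0, 0]) house_frame();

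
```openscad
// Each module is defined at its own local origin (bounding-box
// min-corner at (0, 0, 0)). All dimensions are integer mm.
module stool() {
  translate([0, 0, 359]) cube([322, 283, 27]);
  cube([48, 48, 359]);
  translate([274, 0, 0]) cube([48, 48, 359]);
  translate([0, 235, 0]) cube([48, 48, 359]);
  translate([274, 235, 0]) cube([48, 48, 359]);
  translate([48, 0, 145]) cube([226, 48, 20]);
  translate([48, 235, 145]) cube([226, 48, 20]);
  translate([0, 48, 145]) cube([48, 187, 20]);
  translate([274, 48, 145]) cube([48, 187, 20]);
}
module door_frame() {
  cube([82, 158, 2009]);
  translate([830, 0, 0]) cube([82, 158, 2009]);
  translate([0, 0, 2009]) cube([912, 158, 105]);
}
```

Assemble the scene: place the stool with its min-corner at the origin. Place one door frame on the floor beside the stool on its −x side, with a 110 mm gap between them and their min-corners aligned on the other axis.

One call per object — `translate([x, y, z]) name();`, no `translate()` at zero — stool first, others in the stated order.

stool();
translate([-1022, 0, 0]) door_frame();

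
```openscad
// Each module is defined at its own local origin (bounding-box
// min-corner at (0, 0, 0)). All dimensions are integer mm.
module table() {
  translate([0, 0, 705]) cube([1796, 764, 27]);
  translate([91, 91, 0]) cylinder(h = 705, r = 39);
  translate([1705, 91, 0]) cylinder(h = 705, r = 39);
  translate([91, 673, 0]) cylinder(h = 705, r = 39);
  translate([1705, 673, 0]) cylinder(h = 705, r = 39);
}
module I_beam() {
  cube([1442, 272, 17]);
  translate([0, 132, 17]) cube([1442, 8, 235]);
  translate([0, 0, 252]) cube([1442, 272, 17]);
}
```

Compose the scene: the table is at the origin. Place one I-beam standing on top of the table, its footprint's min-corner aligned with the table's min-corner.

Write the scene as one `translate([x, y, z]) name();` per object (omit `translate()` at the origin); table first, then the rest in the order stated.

table();
translate([0, 0, 732]) I_beam();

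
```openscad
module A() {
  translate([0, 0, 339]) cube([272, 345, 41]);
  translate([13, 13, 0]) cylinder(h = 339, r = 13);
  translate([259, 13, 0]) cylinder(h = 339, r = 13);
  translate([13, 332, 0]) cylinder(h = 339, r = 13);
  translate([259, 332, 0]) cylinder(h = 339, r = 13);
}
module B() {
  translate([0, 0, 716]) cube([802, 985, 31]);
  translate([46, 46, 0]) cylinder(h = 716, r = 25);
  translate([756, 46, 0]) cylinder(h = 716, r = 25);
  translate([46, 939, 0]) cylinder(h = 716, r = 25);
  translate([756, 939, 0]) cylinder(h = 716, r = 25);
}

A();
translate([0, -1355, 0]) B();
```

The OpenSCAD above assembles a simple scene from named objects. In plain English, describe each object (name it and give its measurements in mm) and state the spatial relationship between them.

A is a simple wooden stool: a rectangular seat 272 mm (x) by 345 mm (y), 41 mm thick, top face at z = 380 mm, on four round legs, each 26 mm in diameter. The legs rest on z = 0, each leg's axis is inset half a diameter from the nearest pair of seat edges (so the leg's bounding box is flush with the corner).

B is a table with a 802×985 mm rectangular top, 31 mm thick, top surface at z = 747 mm, supported by four round legs of 50 mm diameter, each leg's bounding box inset 21 mm from the nearest pair of top edges, running from the floor.

The table is on the floor beside the stool on its −y side.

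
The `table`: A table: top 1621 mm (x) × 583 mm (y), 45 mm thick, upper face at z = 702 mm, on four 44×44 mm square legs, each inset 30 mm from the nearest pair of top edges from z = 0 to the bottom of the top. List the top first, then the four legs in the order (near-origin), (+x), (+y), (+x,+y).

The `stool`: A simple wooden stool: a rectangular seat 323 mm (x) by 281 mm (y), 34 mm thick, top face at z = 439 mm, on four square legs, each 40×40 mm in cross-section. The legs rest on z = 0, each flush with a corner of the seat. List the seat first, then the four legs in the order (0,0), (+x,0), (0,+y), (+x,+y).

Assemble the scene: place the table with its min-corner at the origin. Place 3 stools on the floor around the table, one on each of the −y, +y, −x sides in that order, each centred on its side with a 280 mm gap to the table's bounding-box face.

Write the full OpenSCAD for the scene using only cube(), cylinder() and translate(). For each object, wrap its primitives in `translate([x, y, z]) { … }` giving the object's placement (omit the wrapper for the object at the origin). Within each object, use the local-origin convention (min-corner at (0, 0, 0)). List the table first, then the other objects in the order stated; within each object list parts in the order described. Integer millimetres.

translate([0, 0, 657]) cube([1621, 583, 45]);
translate([30, 30, 0]) cube([44, 44, 657]);
translate([1547, 30, 0]) cube([44, 44, 657]);
translate([30, 509, 0]) cube([44, 44, 657]);
translate([1547, 509, 0]) cube([44, 44, 657]);
translate([649, -561, 0]) {
  translate([0, 0, 405]) cube([323, 281, 34]);
  cube([40, 40, 405]);
  translate([283, 0, 0]) cube([40, 40, 405]);
  translate([0, 241, 0]) cube([40, 40, 405]);
  translate([283, 241, 0]) cube([40, 40, 405]);
}
translate([649, 863, 0]) {
  translate([0, 0, 405]) cube([323, 281, 34]);
  cube([40, 40, 405]);
  translate([283, 0, 0]) cube([40, 40, 405]);
  translate([0, 241, 0]) cube([40, 40, 405]);
  translate([283, 241, 0]) cube([40, 40, 405]);
}
translate([-603, 151, 0]) {
  translate([0, 0, 405]) cube([323, 281, 34]);
  cube([40, 40, 405]);
  translate([283, 0, 0]) cube([40, 40, 405]);
  translate([0, 241, 0]) cube([40, 40, 405]);
  translate([283, 241, 0]) cube([40, 40, 405]);
}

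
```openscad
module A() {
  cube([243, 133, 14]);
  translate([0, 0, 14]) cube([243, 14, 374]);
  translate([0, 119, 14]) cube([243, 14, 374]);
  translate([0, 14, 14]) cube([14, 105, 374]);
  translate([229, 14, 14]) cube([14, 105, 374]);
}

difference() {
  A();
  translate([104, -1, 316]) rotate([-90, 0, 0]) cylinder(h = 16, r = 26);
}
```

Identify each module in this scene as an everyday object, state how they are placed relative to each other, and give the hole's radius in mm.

The subtracted cylinder has r = 26 mm.

A is an open box. The open box has a circular hole through its front wall. The hole's radius is 26 mm.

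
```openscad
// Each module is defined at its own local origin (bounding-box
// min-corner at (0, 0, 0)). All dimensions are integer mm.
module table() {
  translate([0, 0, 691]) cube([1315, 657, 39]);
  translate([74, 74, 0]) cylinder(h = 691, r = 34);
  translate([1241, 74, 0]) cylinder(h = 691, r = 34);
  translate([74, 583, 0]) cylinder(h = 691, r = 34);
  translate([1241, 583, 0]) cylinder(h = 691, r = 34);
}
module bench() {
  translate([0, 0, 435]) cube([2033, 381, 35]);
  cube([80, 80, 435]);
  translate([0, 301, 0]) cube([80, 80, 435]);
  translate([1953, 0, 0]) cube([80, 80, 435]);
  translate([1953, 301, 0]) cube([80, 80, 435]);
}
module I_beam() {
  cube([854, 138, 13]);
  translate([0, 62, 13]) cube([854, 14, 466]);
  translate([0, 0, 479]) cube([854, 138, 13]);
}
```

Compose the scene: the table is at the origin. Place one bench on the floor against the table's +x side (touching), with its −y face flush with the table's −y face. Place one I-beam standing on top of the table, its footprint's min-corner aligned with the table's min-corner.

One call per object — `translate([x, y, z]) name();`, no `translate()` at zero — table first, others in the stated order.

table();
translate([1315, 0, 0]) bench();
translate([0, 0, 730]) I_beam();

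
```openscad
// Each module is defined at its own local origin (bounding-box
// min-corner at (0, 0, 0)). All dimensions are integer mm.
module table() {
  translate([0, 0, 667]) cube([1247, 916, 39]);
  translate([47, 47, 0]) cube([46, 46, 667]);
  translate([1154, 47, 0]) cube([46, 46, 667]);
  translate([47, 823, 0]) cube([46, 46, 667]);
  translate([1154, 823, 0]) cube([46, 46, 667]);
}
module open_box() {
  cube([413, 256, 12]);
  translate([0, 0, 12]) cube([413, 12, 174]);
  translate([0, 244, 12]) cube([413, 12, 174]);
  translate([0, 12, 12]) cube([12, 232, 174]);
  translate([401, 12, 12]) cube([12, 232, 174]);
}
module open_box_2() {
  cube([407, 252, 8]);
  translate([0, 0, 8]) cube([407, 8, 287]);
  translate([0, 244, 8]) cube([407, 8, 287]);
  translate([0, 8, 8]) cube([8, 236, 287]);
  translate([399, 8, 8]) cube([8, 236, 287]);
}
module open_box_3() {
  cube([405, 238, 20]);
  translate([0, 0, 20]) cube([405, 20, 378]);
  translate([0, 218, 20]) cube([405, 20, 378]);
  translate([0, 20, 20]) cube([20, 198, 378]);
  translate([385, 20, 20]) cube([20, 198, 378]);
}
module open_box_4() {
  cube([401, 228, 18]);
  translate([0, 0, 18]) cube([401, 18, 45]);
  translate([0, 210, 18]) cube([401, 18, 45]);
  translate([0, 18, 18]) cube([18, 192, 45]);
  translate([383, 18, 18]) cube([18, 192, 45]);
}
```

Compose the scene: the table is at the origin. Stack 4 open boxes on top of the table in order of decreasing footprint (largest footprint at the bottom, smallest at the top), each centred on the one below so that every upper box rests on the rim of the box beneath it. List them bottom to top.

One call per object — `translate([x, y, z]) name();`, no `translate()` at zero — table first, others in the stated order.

table();
translate([417, 330, 706]) open_box();
translate([420, 332, 892]) open_box_2();
translate([421, 339, 1187]) open_box_3();
translate([423, 344, 1585]) open_box_4();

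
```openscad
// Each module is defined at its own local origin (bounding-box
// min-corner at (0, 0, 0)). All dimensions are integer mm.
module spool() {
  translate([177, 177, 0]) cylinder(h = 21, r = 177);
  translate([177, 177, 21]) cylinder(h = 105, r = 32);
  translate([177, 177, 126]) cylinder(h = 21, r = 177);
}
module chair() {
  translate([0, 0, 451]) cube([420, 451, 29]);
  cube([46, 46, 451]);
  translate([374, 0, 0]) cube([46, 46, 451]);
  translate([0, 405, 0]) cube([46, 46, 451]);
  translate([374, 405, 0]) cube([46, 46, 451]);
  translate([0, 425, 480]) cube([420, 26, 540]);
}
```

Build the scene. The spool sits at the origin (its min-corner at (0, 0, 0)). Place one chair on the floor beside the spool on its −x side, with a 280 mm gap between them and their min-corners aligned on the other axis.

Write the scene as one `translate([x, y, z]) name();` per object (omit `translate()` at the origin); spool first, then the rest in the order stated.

spool();
translate([-700, 0, 0]) chair();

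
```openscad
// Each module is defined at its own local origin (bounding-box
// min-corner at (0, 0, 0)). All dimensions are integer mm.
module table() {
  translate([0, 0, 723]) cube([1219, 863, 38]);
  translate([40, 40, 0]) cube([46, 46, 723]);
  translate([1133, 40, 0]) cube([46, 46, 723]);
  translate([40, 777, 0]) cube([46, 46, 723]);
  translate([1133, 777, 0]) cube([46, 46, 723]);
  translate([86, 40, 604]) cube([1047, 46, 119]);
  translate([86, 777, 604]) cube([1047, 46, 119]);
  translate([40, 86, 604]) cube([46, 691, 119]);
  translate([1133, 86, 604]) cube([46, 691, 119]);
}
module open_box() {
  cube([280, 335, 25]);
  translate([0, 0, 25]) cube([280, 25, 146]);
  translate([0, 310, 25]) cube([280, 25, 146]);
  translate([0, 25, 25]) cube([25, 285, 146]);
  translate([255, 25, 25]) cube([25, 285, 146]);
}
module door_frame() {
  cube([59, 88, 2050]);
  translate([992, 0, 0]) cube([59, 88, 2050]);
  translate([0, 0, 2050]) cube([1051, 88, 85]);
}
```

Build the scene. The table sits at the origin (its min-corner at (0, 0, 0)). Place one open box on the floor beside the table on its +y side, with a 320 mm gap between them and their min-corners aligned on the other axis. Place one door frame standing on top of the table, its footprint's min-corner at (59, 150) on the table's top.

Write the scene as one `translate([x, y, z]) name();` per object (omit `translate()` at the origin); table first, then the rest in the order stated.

table();
translate([0, 1183, 0]) open_box();
translate([59, 150, 761]) door_frame();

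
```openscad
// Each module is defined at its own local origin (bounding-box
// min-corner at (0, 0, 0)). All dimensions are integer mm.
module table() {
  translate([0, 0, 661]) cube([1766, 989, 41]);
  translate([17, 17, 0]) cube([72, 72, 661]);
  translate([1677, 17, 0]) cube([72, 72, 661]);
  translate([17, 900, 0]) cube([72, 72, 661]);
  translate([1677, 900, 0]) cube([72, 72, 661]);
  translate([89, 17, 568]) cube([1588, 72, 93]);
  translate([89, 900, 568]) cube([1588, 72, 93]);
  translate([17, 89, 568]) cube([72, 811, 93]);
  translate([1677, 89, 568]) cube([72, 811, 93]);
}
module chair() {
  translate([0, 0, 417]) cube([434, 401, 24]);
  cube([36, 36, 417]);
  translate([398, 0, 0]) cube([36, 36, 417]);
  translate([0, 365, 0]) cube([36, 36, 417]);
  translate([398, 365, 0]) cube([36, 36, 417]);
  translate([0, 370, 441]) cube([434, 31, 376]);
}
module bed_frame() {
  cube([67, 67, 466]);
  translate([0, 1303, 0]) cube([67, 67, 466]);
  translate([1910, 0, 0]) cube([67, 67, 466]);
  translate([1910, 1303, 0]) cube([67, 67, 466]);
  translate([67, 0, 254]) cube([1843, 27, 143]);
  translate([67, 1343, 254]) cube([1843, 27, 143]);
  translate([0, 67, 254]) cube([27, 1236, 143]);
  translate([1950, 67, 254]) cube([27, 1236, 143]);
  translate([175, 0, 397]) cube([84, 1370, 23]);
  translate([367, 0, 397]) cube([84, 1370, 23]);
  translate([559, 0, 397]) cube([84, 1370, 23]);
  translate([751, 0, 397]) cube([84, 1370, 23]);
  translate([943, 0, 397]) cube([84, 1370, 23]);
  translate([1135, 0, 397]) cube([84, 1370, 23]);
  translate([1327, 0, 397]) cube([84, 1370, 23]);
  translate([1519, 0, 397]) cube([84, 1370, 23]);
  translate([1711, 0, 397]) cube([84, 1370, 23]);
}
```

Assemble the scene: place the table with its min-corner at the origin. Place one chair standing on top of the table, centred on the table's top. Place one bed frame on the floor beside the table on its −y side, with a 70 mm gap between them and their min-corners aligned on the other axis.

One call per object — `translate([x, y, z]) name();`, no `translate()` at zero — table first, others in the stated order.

table();
translate([666, 294, 702]) chair();
translate([0, -1440, 0]) bed_frame();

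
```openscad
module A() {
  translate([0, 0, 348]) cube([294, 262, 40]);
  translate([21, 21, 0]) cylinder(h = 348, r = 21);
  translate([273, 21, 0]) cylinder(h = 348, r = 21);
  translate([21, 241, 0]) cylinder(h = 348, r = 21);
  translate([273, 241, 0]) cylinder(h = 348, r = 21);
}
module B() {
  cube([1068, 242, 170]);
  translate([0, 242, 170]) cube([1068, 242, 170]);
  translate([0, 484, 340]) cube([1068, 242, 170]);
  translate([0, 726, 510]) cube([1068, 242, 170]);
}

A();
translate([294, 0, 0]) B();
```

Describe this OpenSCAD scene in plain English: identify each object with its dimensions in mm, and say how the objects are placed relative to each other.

A is a four-legged stool. The seat is a 294×262×40 mm slab whose top surface is at z = 388 mm; four round legs, each 42 mm in diameter, run from the floor (z = 0) to the underside of the seat, each leg's axis is inset half a diameter from the nearest pair of seat edges (so the leg's bounding box is flush with the corner).

B is a run of 4 identical solid stair steps. Each tread is 1068×242 mm and each step block is 170 mm high. Step 1 rests on the floor; step k is offset from step 1 by (k−1)×242 mm in y and (k−1)×170 mm in z.

The staircase is against the stool's +x side, with their −y faces flush.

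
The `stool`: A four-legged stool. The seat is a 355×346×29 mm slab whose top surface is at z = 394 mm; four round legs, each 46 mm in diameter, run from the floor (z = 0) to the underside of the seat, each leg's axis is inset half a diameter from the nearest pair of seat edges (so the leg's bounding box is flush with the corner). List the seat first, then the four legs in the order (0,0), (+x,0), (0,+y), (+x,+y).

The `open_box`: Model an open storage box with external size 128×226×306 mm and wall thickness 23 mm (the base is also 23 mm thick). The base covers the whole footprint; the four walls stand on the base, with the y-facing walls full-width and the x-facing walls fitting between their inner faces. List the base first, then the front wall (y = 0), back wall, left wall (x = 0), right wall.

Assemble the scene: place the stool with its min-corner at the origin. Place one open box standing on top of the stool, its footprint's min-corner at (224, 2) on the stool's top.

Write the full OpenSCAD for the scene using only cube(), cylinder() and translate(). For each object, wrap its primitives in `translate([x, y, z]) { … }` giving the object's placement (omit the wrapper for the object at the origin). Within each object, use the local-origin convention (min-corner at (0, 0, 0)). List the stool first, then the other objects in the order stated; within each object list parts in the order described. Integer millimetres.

translate([0, 0, 365]) cube([355, 346, 29]);
translate([23, 23, 0]) cylinder(h = 365, r = 23);
translate([332, 23, 0]) cylinder(h = 365, r = 23);
translate([23, 323, 0]) cylinder(h = 365, r = 23);
translate([332, 323, 0]) cylinder(h = 365, r = 23);
translate([224, 2, 394]) {
  cube([128, 226, 23]);
  translate([0, 0, 23]) cube([128, 23, 283]);
  translate([0, 203, 23]) cube([128, 23, 283]);
  translate([0, 23, 23]) cube([23, 180, 283]);
  translate([105, 23, 23]) cube([23, 180, 283]);
}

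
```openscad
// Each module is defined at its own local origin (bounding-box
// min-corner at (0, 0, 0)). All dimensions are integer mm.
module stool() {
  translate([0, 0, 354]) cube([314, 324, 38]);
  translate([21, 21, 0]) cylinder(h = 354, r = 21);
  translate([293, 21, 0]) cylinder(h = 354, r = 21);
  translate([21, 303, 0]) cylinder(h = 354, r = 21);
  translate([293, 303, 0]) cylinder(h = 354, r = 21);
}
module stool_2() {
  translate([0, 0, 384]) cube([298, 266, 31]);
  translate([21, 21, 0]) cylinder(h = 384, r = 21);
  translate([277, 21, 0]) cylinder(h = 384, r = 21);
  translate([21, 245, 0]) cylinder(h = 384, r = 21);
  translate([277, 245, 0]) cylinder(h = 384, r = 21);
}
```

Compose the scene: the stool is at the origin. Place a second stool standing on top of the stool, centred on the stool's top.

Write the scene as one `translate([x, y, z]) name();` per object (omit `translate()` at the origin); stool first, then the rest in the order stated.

stool();
translate([8, 29, 392]) stool_2();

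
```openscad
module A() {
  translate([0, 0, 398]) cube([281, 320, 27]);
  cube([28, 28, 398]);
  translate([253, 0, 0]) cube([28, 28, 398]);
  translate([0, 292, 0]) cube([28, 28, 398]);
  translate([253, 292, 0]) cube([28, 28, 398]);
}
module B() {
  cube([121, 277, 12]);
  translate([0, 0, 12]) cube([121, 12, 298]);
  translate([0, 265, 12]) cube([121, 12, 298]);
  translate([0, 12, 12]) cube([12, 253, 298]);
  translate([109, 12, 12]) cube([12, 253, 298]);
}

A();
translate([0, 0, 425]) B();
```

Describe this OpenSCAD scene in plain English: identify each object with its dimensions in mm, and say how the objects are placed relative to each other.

A is a four-legged stool. The seat is a 281×320×27 mm slab whose top surface is at z = 425 mm; four square legs, each 28×28 mm in cross-section, run from the floor (z = 0) to the underside of the seat, each flush with a corner of the seat.

B is an open-topped rectangular box: outside dimensions 121×277×310 mm, with a uniform wall and base thickness of 12 mm. The base is a full 121×277 slab on the floor; four walls sit on top of the base. The front and back walls (the −y and +y sides) span the full width; the two side walls fit between them.

The open box is on top of the stool.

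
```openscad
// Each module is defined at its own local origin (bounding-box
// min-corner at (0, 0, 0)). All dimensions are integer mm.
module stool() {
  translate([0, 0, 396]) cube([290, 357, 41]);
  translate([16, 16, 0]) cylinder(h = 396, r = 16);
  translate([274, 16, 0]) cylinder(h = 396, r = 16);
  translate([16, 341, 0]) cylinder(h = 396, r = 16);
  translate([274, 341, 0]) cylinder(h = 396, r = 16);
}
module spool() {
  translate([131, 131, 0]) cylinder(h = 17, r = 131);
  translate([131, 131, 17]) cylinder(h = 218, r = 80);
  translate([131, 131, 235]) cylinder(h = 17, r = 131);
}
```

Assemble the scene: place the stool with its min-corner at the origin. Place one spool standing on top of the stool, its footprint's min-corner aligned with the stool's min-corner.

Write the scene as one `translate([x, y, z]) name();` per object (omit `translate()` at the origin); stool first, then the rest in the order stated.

stool();
translate([0, 0, 437]) spool();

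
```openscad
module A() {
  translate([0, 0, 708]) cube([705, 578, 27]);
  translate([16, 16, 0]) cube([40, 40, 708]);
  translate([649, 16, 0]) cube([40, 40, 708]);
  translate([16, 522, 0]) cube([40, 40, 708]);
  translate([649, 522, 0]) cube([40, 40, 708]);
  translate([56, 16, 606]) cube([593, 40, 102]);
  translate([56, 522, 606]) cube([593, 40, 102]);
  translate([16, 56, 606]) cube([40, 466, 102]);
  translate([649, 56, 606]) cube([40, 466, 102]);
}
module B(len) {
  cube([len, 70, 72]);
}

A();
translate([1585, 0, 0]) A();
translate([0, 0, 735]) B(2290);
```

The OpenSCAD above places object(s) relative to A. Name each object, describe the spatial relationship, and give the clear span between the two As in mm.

A is a table. B is a beam. A beam spans the tops of two tables. The clear span between the two tables is 880 mm.

Second table starts at x = 1585; first ends at x = 705; clear span = 1585 − 705 = 880 mm.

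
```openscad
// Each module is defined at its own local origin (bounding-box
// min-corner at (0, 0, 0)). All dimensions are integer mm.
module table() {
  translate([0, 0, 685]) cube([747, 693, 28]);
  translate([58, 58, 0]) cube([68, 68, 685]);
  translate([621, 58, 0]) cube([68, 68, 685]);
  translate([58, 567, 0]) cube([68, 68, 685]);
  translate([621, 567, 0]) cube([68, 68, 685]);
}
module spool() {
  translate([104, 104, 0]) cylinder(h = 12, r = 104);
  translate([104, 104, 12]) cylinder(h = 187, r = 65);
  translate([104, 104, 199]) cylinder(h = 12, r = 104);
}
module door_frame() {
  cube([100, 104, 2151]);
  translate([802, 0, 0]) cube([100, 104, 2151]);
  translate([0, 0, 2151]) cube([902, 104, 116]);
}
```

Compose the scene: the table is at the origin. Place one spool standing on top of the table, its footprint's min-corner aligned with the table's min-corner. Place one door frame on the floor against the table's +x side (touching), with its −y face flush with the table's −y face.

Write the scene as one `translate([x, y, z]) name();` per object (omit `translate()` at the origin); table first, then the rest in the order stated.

table();
translate([0, 0, 713]) spool();
translate([747, 0, 0]) door_frame();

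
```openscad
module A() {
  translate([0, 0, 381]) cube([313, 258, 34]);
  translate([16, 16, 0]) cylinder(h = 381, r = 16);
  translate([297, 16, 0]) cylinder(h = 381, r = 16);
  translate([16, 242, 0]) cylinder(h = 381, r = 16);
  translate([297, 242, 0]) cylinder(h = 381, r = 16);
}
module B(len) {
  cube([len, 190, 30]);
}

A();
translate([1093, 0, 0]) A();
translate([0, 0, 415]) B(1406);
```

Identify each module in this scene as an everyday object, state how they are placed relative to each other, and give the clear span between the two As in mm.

A is a stool. B is a beam. A beam spans the tops of two stools. The clear span between the two stools is 780 mm.

Second stool starts at x = 1093; first ends at x = 313; clear span = 1093 − 313 = 780 mm.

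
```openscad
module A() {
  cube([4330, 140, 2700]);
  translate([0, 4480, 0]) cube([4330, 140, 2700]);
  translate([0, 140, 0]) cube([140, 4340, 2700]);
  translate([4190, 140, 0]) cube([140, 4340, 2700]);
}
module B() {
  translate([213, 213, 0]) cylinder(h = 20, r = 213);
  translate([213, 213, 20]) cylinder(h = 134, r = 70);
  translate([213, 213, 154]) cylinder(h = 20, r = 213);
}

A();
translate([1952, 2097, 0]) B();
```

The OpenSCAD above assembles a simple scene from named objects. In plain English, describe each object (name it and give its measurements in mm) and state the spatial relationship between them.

A is the wall frame of a small rectangular building: four walls, each 2700 mm tall and 140 mm thick, enclosing a footprint 4330 mm (x) by 4620 mm (y) outside-to-outside, with no floor or roof. The front and back walls (the −y and +y sides) span the full width; the two side walls fit between them.

B is a spool: two coaxial disc flanges of radius 213 mm and thickness 20 mm, joined by a core cylinder of radius 70 mm and height 134 mm. The lower flange rests on z = 0 and the three cylinders share a vertical axis.

The spool sits inside the house frame, centred.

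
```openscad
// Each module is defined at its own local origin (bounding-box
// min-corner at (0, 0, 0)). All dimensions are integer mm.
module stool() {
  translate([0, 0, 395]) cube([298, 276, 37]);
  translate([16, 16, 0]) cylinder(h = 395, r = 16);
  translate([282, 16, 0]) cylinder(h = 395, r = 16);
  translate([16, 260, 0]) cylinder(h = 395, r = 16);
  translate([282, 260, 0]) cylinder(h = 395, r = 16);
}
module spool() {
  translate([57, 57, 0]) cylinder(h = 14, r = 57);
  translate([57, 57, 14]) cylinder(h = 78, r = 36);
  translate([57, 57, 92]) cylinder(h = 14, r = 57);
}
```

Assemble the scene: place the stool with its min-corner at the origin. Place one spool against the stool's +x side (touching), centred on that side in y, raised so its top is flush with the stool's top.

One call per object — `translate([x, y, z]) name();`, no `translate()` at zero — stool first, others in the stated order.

stool();
translate([298, 81, 326]) spool();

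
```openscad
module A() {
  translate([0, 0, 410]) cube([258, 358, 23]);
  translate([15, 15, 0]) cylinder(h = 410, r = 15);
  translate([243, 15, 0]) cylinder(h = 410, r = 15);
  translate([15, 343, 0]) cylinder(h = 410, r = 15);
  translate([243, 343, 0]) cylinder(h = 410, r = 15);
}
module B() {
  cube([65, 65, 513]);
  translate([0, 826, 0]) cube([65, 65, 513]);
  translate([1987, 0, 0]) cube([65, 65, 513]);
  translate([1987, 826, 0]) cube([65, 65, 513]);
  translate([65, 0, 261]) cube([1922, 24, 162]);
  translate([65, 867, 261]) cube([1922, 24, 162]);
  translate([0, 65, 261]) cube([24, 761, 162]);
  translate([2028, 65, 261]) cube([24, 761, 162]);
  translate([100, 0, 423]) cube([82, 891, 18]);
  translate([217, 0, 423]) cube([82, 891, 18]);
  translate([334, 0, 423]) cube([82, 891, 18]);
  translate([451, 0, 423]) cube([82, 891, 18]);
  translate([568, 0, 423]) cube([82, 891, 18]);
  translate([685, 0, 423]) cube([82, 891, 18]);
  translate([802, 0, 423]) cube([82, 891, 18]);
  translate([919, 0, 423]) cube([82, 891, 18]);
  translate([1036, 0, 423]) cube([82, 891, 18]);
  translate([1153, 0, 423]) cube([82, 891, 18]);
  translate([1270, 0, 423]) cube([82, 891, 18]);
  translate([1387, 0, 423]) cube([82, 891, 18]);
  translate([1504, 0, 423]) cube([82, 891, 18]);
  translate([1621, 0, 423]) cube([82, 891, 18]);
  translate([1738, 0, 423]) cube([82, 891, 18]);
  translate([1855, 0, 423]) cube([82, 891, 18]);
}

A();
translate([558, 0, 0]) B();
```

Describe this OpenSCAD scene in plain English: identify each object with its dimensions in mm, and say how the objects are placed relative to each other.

A is a simple wooden stool: a rectangular seat 258 mm (x) by 358 mm (y), 23 mm thick, top face at z = 433 mm, on four round legs, each 30 mm in diameter. The legs rest on z = 0, each leg's axis is inset half a diameter from the nearest pair of seat edges (so the leg's bounding box is flush with the corner).

B is a bed frame 2052 mm long (x) by 891 mm wide (y). Four 65×65 mm corner posts, 513 mm tall, at the corners of the footprint. Four rails of 24 mm thickness and 162 mm height run between adjacent posts with their undersides at z = 261 mm, their outer faces flush with the outside of the frame (the two x-running rails run between the posts' inner faces; the two y-running rails run between the posts' inner faces). 16 slats, each 82 mm wide (x) and 18 mm thick, lie across the top of the two x-running rails, running the full 891 mm width of the frame in y; the slats are evenly spaced along x between the inner faces of the end posts with equal gaps (rounded down to the nearest mm) at the −x end and between each pair — any rounding remainder accumulates at the +x end.

The bed frame is on the floor beside the stool on its +x side.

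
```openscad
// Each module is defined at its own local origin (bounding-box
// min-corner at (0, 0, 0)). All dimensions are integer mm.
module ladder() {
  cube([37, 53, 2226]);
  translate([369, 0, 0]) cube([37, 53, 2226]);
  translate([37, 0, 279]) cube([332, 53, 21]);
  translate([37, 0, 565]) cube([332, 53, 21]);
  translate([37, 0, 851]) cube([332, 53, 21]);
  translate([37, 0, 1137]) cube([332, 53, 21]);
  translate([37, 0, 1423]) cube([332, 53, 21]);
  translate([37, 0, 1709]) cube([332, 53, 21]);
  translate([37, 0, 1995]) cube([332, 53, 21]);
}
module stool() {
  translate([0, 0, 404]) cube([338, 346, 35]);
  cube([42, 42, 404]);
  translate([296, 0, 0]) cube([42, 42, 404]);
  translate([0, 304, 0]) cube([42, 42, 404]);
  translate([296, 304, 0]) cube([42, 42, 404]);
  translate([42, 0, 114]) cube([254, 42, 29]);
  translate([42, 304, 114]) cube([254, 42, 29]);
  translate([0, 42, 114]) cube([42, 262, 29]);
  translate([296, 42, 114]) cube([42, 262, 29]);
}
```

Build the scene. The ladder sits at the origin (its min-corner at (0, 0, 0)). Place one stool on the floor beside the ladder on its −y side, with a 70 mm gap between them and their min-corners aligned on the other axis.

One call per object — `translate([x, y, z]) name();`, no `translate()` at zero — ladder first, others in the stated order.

ladder();
translate([0, -416, 0]) stool();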